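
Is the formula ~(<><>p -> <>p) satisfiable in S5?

1. ~(<><>p -> <>p), u
2. <><>p, u
3. ~<>p, u
4. ~p, u
5. <>p, v
6. ~p, v
7. p, w
8. ~p, w
Accessibility: uRu, uRv, uRw, vRu, vRv, vRw, wRu, wRv, wRw
Branch closes: p and ~p both at w.
Every branch closes; the branch above is one of them.

Unsatisfiable (every branch closes)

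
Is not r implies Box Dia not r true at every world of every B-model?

Yes, valid

Tableau for the negation not (not r implies Box Dia not r):
1. not (not r implies Box Dia not r), u
2. not r, u
3. not Box Dia not r, u
4. not Dia not r, v
5. r, u
Accessibility: uRu, uRv, vRu, vRv
Branch closes: r and not r both at u.
Every branch of the negation's tableau closes; the branch above is one of them.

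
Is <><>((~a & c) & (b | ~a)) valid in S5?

Tableau for the negation ~<><>((~a & c) & (b | ~a)):
1. ~<><>((~a & c) & (b | ~a)), w0
2. ~<>((~a & c) & (b | ~a)), w0   [~<>-rule on 1 via w0Rw0]
3. ~((~a & c) & (b | ~a)), w0   [~<>-rule on 2 via w0Rw0]
4. ~(b | ~a), w0   [~&-rule on 3 (branches; this branch)]
5. ~b, w0   [~|-rule on 4]
6. a, w0   [~|-rule on 4]
Accessibility: w0Rw0
The negation has an open branch (countermodel exists).

No, not valid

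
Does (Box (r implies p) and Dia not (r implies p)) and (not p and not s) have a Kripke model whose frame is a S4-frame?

Unsatisfiable

1. (Box (r implies p) and Dia not (r implies p)) and (not p and not s), 0
2. Box (r implies p) and Dia not (r implies p), 0
3. not p and not s, 0
4. Box (r implies p), 0
5. Dia not (r implies p), 0
6. not p, 0
7. not s, 0
8. r implies p, 0
9. not r, 0
10. not (r implies p), 1
11. r, 1
12. not p, 1
13. r implies p, 1
14. p, 1
Accessibility: 0R0, 0R1, 1R1
Branch closes: p and not p both at 1.
Every branch closes; the branch above is one of them.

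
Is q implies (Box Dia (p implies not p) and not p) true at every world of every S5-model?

Tableau for the negation not (q implies (Box Dia (p implies not p) and not p)):
1. not (q implies (Box Dia (p implies not p) and not p)), 0
2. q, 0
3. not (Box Dia (p implies not p) and not p), 0
4. p, 0
Accessibility: 0R0
The negation has an open branch (countermodel exists).

Invalid (countermodel exists)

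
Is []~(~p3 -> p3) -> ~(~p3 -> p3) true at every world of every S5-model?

Tableau for the negation ~([]~(~p3 -> p3) -> ~(~p3 -> p3)):
1. ~([]~(~p3 -> p3) -> ~(~p3 -> p3)), w0
2. []~(~p3 -> p3), w0
3. ~p3 -> p3, w0
4. ~(~p3 -> p3), w0
5. ~p3, w0
6. p3, w0
Accessibility: w0Rw0
Branch closes: p3 and ~p3 both at w0.
Every branch of the negation's tableau closes; the branch above is one of them.

Yes, valid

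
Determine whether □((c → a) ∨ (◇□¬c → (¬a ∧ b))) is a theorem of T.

Tableau for the negation ¬□((c → a) ∨ (◇□¬c → (¬a ∧ b))):
1. ¬□((c → a) ∨ (◇□¬c → (¬a ∧ b))), u
2. ¬((c → a) ∨ (◇□¬c → (¬a ∧ b))), v
3. ¬(c → a), v
4. ¬(◇□¬c → (¬a ∧ b)), v
5. c, v
6. ¬a, v
7. ◇□¬c, v
8. ¬(¬a ∧ b), v
9. ¬b, v
10. □¬c, w
11. ¬c, w
Accessibility: uRu, uRv, vRv, vRw, wRw
The negation has an open branch (countermodel exists).

No, not valid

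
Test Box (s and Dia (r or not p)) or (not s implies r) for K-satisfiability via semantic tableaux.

Satisfiable (open branch found)

1. Box (s and Dia (r or not p)) or (not s implies r), 0
2. not s implies r, 0
3. r, 0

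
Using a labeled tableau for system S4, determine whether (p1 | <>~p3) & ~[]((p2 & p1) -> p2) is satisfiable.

Unsatisfiable (every branch closes)

1. (p1 | <>~p3) & ~[]((p2 & p1) -> p2), u
2. p1 | <>~p3, u   [&-rule on 1]
3. ~[]((p2 & p1) -> p2), u   [&-rule on 1]
4. <>~p3, u   [|-rule on 2 (branches; this branch)]
5. ~((p2 & p1) -> p2), v   [~[]-rule on 3: fresh world v, uRv]
6. p2 & p1, v   [~->-rule on 5]
7. ~p2, v   [~->-rule on 5]
8. p2, v   [&-rule on 6]
9. p1, v   [&-rule on 6]
Accessibility: uRu, uRv, vRv
Branch closes: p2 and ~p2 both at v.
All branches of the tableau close; one closing branch shown above.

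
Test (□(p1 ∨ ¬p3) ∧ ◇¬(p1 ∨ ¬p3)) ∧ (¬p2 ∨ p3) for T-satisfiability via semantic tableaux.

Unsatisfiable (every branch closes)

1. (□(p1 ∨ ¬p3) ∧ ◇¬(p1 ∨ ¬p3)) ∧ (¬p2 ∨ p3), 0
2. □(p1 ∨ ¬p3) ∧ ◇¬(p1 ∨ ¬p3), 0   [∧-rule on 1]
3. ¬p2 ∨ p3, 0   [∧-rule on 1]
4. □(p1 ∨ ¬p3), 0   [∧-rule on 2]
5. ◇¬(p1 ∨ ¬p3), 0   [∧-rule on 2]
6. p1 ∨ ¬p3, 0   [□-rule on 4 via 0R0]
7. p3, 0   [∨-rule on 3 (branches; this branch)]
8. p1, 0   [∨-rule on 6 (branches; this branch)]
9. ¬(p1 ∨ ¬p3), 1   [◇-rule on 5: fresh world 1, 0R1]
10. ¬p1, 1   [¬∨-rule on 9]
11. p3, 1   [¬∨-rule on 9]
12. p1 ∨ ¬p3, 1   [□-rule on 4 via 0R1]
13. ¬p3, 1   [∨-rule on 12 (branches; this branch)]
Accessibility: 0R0, 0R1, 1R1
Branch closes: p3 and ¬p3 both at 1.
Every branch closes; the branch above is one of them.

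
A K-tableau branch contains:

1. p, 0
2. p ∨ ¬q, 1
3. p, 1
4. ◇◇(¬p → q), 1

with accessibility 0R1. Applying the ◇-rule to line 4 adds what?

a fresh world 2 with 1R2, and ◇(¬p → q) at 2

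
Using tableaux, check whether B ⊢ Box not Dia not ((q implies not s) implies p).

Tableau for the negation not Box not Dia not ((q implies not s) implies p):
1. not Box not Dia not ((q implies not s) implies p), 0
2. Dia not ((q implies not s) implies p), 1
3. not ((q implies not s) implies p), 2
4. q implies not s, 2
5. not p, 2
6. not s, 2
Accessibility: 0R0, 0R1, 1R0, 1R1, 1R2, 2R1, 2R2
The negation has an open branch (countermodel exists).

No, not valid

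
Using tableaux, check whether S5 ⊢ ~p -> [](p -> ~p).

Tableau for the negation ~(~p -> [](p -> ~p)):
1. ~(~p -> [](p -> ~p)), 0
2. ~p, 0   [~->-rule on 1]
3. ~[](p -> ~p), 0   [~->-rule on 1]
4. ~(p -> ~p), 1   [~[]-rule on 3: fresh world 1, 0R1]
5. p, 1   [~->-rule on 4]
Accessibility: 0R0, 0R1, 1R0, 1R1
The negation has an open branch (countermodel exists).

No, not valid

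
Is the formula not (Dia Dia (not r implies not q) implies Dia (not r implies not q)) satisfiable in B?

1. not (Dia Dia (not r implies not q) implies Dia (not r implies not q)), 0
2. Dia Dia (not r implies not q), 0
3. not Dia (not r implies not q), 0
4. not (not r implies not q), 0
5. not r, 0
6. q, 0
7. Dia (not r implies not q), 1
8. not (not r implies not q), 1
9. not r, 1
10. q, 1
11. not r implies not q, 2
12. not q, 2
Accessibility: 0R0, 0R1, 1R0, 1R1, 1R2, 2R1, 2R2

Yes, satisfiable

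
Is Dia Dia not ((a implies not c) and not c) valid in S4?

No, not valid

Tableau for the negation not Dia Dia not ((a implies not c) and not c):
1. not Dia Dia not ((a implies not c) and not c), w0
2. not Dia not ((a implies not c) and not c), w0   [neg-Dia-rule on 1 via w0Rw0]
3. (a implies not c) and not c, w0   [neg-Dia-rule on 2 via w0Rw0]
4. a implies not c, w0   [and-rule on 3]
5. not c, w0   [and-rule on 3]
Accessibility: w0Rw0
The negation has an open branch (countermodel exists).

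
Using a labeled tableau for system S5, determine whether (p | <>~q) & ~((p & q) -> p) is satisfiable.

1. (p | <>~q) & ~((p & q) -> p), u
2. p | <>~q, u   [&-rule on 1]
3. ~((p & q) -> p), u   [&-rule on 1]
4. p & q, u   [~->-rule on 3]
5. ~p, u   [~->-rule on 3]
6. p, u   [&-rule on 4]
7. q, u   [&-rule on 4]
Accessibility: uRu
Branch closes: p and ~p both at u.
All branches of the tableau close; one closing branch shown above.

No, unsatisfiable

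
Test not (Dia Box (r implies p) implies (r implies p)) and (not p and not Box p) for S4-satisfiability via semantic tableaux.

1. not (Dia Box (r implies p) implies (r implies p)) and (not p and not Box p), u
2. not (Dia Box (r implies p) implies (r implies p)), u   [and-rule on 1]
3. not p and not Box p, u   [and-rule on 1]
4. Dia Box (r implies p), u   [neg-implies-rule on 2]
5. not (r implies p), u   [neg-implies-rule on 2]
6. not p, u   [and-rule on 3]
7. not Box p, u   [and-rule on 3]
8. r, u   [neg-implies-rule on 5]
9. Box (r implies p), v   [Dia-rule on 4: fresh world v, uRv]
10. r implies p, v   [Box-rule on 9 via vRv]
11. p, v   [implies-rule on 10 (branches; this branch)]
12. not p, w   [neg-Box-rule on 7: fresh world w, uRw]
Accessibility: uRu, uRv, uRw, vRv, wRw

Satisfiable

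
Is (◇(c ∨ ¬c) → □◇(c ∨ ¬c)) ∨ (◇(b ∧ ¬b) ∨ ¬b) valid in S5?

Valid in S5

Tableau for the negation ¬((◇(c ∨ ¬c) → □◇(c ∨ ¬c)) ∨ (◇(b ∧ ¬b) ∨ ¬b)):
1. ¬((◇(c ∨ ¬c) → □◇(c ∨ ¬c)) ∨ (◇(b ∧ ¬b) ∨ ¬b)), 0
2. ¬(◇(c ∨ ¬c) → □◇(c ∨ ¬c)), 0
3. ¬(◇(b ∧ ¬b) ∨ ¬b), 0
4. ◇(c ∨ ¬c), 0
5. ¬□◇(c ∨ ¬c), 0
6. ¬◇(b ∧ ¬b), 0
7. b, 0
8. ¬(b ∧ ¬b), 0
9. c ∨ ¬c, 1
10. ¬(b ∧ ¬b), 1
11. ¬c, 1
12. b, 1
13. ¬◇(c ∨ ¬c), 2
14. ¬(b ∧ ¬b), 2
15. ¬(c ∨ ¬c), 0
16. ¬c, 0
17. c, 0
Accessibility: 0R0, 0R1, 0R2, 1R0, 1R1, 1R2, 2R0, 2R1, 2R2
Branch closes: c and ¬c both at 0.
Every branch of the negation's tableau closes; the branch above is one of them.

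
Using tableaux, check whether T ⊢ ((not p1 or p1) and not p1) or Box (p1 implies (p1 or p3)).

Valid in T

Tableau for the negation not (((not p1 or p1) and not p1) or Box (p1 implies (p1 or p3))):
1. not (((not p1 or p1) and not p1) or Box (p1 implies (p1 or p3))), w0
2. not ((not p1 or p1) and not p1), w0
3. not Box (p1 implies (p1 or p3)), w0
4. p1, w0
5. not (p1 implies (p1 or p3)), w1
6. p1, w1
7. not (p1 or p3), w1
8. not p1, w1
9. not p3, w1
Accessibility: w0Rw0, w0Rw1, w1Rw1
Branch closes: p1 and not p1 both at w1.
Every branch of the negation's tableau closes; the branch above is one of them.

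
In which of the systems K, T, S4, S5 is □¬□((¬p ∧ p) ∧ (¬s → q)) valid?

T-tableau for the negation ¬□¬□((¬p ∧ p) ∧ (¬s → q)):
1. ¬□¬□((¬p ∧ p) ∧ (¬s → q)), w0
2. □((¬p ∧ p) ∧ (¬s → q)), w1   [¬□-rule on 1: fresh world w1, w0Rw1]
3. (¬p ∧ p) ∧ (¬s → q), w1   [□-rule on 2 via w1Rw1]
4. ¬p ∧ p, w1   [∧-rule on 3]
5. ¬s → q, w1   [∧-rule on 3]
6. ¬p, w1   [∧-rule on 4]
7. p, w1   [∧-rule on 4]
Accessibility: w0Rw0, w0Rw1, w1Rw1
Branch closes: p and ¬p both at w1.
Every branch closes (one shown): valid in T, hence also in S4, S5 (every theorem of T is a theorem of S4 and S5).
K-tableau for the negation ¬□¬□((¬p ∧ p) ∧ (¬s → q)):
1. ¬□¬□((¬p ∧ p) ∧ (¬s → q)), w0
2. □((¬p ∧ p) ∧ (¬s → q)), w1   [¬□-rule on 1: fresh world w1, w0Rw1]
Accessibility: w0Rw1
Complete open branch: countermodel on a K-frame, so not valid in K.

T, S4, S5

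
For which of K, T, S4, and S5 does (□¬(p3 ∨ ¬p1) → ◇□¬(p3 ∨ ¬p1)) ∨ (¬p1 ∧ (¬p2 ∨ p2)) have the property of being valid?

K-tableau for the negation ¬((□¬(p3 ∨ ¬p1) → ◇□¬(p3 ∨ ¬p1)) ∨ (¬p1 ∧ (¬p2 ∨ p2))):
1. ¬((□¬(p3 ∨ ¬p1) → ◇□¬(p3 ∨ ¬p1)) ∨ (¬p1 ∧ (¬p2 ∨ p2))), w0
2. ¬(□¬(p3 ∨ ¬p1) → ◇□¬(p3 ∨ ¬p1)), w0   [¬∨-rule on 1]
3. ¬(¬p1 ∧ (¬p2 ∨ p2)), w0   [¬∨-rule on 1]
4. □¬(p3 ∨ ¬p1), w0   [¬→-rule on 2]
5. ¬◇□¬(p3 ∨ ¬p1), w0   [¬→-rule on 2]
6. p1, w0   [¬∧-rule on 3 (branches; this branch)]
Complete open branch: countermodel on a K-frame, so not valid in K.
T-tableau for the negation ¬((□¬(p3 ∨ ¬p1) → ◇□¬(p3 ∨ ¬p1)) ∨ (¬p1 ∧ (¬p2 ∨ p2))):
1. ¬((□¬(p3 ∨ ¬p1) → ◇□¬(p3 ∨ ¬p1)) ∨ (¬p1 ∧ (¬p2 ∨ p2))), w0
2. ¬(□¬(p3 ∨ ¬p1) → ◇□¬(p3 ∨ ¬p1)), w0   [¬∨-rule on 1]
3. ¬(¬p1 ∧ (¬p2 ∨ p2)), w0   [¬∨-rule on 1]
4. □¬(p3 ∨ ¬p1), w0   [¬→-rule on 2]
5. ¬◇□¬(p3 ∨ ¬p1), w0   [¬→-rule on 2]
6. ¬(p3 ∨ ¬p1), w0   [□-rule on 4 via w0Rw0]
7. ¬p3, w0   [¬∨-rule on 6]
8. p1, w0   [¬∨-rule on 6]
9. ¬□¬(p3 ∨ ¬p1), w0   [¬◇-rule on 5 via w0Rw0]
10. p3 ∨ ¬p1, w1   [¬□-rule on 9: fresh world w1, w0Rw1]
11. ¬(p3 ∨ ¬p1), w1   [□-rule on 4 via w0Rw1]
12. ¬p3, w1   [¬∨-rule on 11]
13. p1, w1   [¬∨-rule on 11]
14. ¬□¬(p3 ∨ ¬p1), w1   [¬◇-rule on 5 via w0Rw1]
15. ¬p1, w1   [∨-rule on 10 (branches; this branch)]
Accessibility: w0Rw0, w0Rw1, w1Rw1
Branch closes: p1 and ¬p1 both at w1.
Every branch closes (one shown): valid in T, hence also in S4, S5 (every theorem of T is a theorem of S4 and S5).

T, S4, S5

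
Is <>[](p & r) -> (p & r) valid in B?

Valid

Tableau for the negation ~(<>[](p & r) -> (p & r)):
1. ~(<>[](p & r) -> (p & r)), u
2. <>[](p & r), u   [~->-rule on 1]
3. ~(p & r), u   [~->-rule on 1]
4. ~r, u   [~&-rule on 3 (branches; this branch)]
5. [](p & r), v   [<>-rule on 2: fresh world v, uRv]
6. p & r, u   [[]-rule on 5 via vRu]
7. p, u   [&-rule on 6]
8. r, u   [&-rule on 6]
Accessibility: uRu, uRv, vRu, vRv
Branch closes: r and ~r both at u.
Every branch of the negation's tableau closes; the branch above is one of them.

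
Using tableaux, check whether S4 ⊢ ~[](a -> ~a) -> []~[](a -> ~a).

Invalid (countermodel exists)

Tableau for the negation ~(~[](a -> ~a) -> []~[](a -> ~a)):
1. ~(~[](a -> ~a) -> []~[](a -> ~a)), u
2. ~[](a -> ~a), u   [~->-rule on 1]
3. ~[]~[](a -> ~a), u   [~->-rule on 1]
4. ~(a -> ~a), v   [~[]-rule on 2: fresh world v, uRv]
5. a, v   [~->-rule on 4]
6. [](a -> ~a), w   [~[]-rule on 3: fresh world w, uRw]
7. a -> ~a, w   [[]-rule on 6 via wRw]
8. ~a, w   [->-rule on 7 (branches; this branch)]
Accessibility: uRu, uRv, uRw, vRv, wRw
The negation has an open branch (countermodel exists).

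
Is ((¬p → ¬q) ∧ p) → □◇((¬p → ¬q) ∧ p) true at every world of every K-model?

Tableau for the negation ¬(((¬p → ¬q) ∧ p) → □◇((¬p → ¬q) ∧ p)):
1. ¬(((¬p → ¬q) ∧ p) → □◇((¬p → ¬q) ∧ p)), u
2. (¬p → ¬q) ∧ p, u   [¬→-rule on 1]
3. ¬□◇((¬p → ¬q) ∧ p), u   [¬→-rule on 1]
4. ¬p → ¬q, u   [∧-rule on 2]
5. p, u   [∧-rule on 2]
6. ¬q, u   [→-rule on 4 (branches; this branch)]
7. ¬◇((¬p → ¬q) ∧ p), v   [¬□-rule on 3: fresh world v, uRv]
Accessibility: uRv
The negation has an open branch (countermodel exists).

Invalid (countermodel exists)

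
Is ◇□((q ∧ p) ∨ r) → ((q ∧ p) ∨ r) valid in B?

Tableau for the negation ¬(◇□((q ∧ p) ∨ r) → ((q ∧ p) ∨ r)):
1. ¬(◇□((q ∧ p) ∨ r) → ((q ∧ p) ∨ r)), w0
2. ◇□((q ∧ p) ∨ r), w0
3. ¬((q ∧ p) ∨ r), w0
4. ¬(q ∧ p), w0
5. ¬r, w0
6. ¬p, w0
7. □((q ∧ p) ∨ r), w1
8. (q ∧ p) ∨ r, w0
9. (q ∧ p) ∨ r, w1
10. q ∧ p, w0
11. q, w0
12. p, w0
Accessibility: w0Rw0, w0Rw1, w1Rw0, w1Rw1
Branch closes: p and ¬p both at w0.
All branches of the negation close; one closing branch shown above.

Yes, valid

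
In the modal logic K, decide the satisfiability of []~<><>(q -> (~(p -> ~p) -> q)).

Satisfiable (open branch found)

1. []~<><>(q -> (~(p -> ~p) -> q)), 0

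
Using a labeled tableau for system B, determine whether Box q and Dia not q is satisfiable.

No, unsatisfiable

1. Box q and Dia not q, 0
2. Box q, 0
3. Dia not q, 0
4. q, 0
5. not q, 1
6. q, 1
Accessibility: 0R0, 0R1, 1R0, 1R1
Branch closes: q and not q both at 1.
Every branch closes; the branch above is one of them.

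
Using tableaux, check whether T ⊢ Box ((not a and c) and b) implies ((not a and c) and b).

Valid in T

Tableau for the negation not (Box ((not a and c) and b) implies ((not a and c) and b)):
1. not (Box ((not a and c) and b) implies ((not a and c) and b)), w0
2. Box ((not a and c) and b), w0
3. not ((not a and c) and b), w0
4. (not a and c) and b, w0
5. not a and c, w0
6. b, w0
7. not a, w0
8. c, w0
9. not (not a and c), w0
10. not c, w0
Accessibility: w0Rw0
Branch closes: c and not c both at w0.
Every branch of the negation's tableau closes; the branch above is one of them.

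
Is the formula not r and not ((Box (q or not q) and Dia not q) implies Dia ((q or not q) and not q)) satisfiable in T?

Unsatisfiable (every branch closes)

1. not r and not ((Box (q or not q) and Dia not q) implies Dia ((q or not q) and not q)), 0
2. not r, 0
3. not ((Box (q or not q) and Dia not q) implies Dia ((q or not q) and not q)), 0
4. Box (q or not q) and Dia not q, 0
5. not Dia ((q or not q) and not q), 0
6. Box (q or not q), 0
7. Dia not q, 0
8. not ((q or not q) and not q), 0
9. q or not q, 0
10. q, 0
11. not q, 1
12. not ((q or not q) and not q), 1
13. q or not q, 1
14. not (q or not q), 1
15. q, 1
Accessibility: 0R0, 0R1, 1R1
Branch closes: q and not q both at 1.
Every branch closes; the branch above is one of them.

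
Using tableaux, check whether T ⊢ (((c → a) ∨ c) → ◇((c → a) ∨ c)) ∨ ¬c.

Tableau for the negation ¬((((c → a) ∨ c) → ◇((c → a) ∨ c)) ∨ ¬c):
1. ¬((((c → a) ∨ c) → ◇((c → a) ∨ c)) ∨ ¬c), 0
2. ¬(((c → a) ∨ c) → ◇((c → a) ∨ c)), 0
3. c, 0
4. (c → a) ∨ c, 0
5. ¬◇((c → a) ∨ c), 0
6. ¬((c → a) ∨ c), 0
7. ¬(c → a), 0
8. ¬c, 0
Accessibility: 0R0
Branch closes: c and ¬c both at 0.
Every branch of the negation's tableau closes; the branch above is one of them.

Valid in T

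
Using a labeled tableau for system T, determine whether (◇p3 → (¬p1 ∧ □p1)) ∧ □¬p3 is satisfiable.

Satisfiable (open branch found)

1. (◇p3 → (¬p1 ∧ □p1)) ∧ □¬p3, u
2. ◇p3 → (¬p1 ∧ □p1), u
3. □¬p3, u
4. ¬p3, u
5. ¬◇p3, u
Accessibility: uRu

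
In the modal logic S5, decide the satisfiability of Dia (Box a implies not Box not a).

Yes, satisfiable

1. Dia (Box a implies not Box not a), 0
2. Box a implies not Box not a, 1
3. not Box not a, 1
4. a, 2
Accessibility: 0R0, 0R1, 0R2, 1R0, 1R1, 1R2, 2R0, 2R1, 2R2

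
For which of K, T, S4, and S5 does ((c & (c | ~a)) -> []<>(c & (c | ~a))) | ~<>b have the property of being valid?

S5

S4-tableau for the negation ~(((c & (c | ~a)) -> []<>(c & (c | ~a))) | ~<>b):
1. ~(((c & (c | ~a)) -> []<>(c & (c | ~a))) | ~<>b), w0
2. ~((c & (c | ~a)) -> []<>(c & (c | ~a))), w0
3. <>b, w0
4. c & (c | ~a), w0
5. ~[]<>(c & (c | ~a)), w0
6. c, w0
7. c | ~a, w0
8. ~a, w0
9. b, w1
10. ~<>(c & (c | ~a)), w2
11. ~(c & (c | ~a)), w2
12. ~(c | ~a), w2
13. ~c, w2
14. a, w2
Accessibility: w0Rw0, w0Rw1, w0Rw2, w1Rw1, w2Rw2
Complete open branch: countermodel on an S4-frame, so not valid in S4, nor in K, T (the same frame is also a K-frame and a T-frame).
S5-tableau for the negation ~(((c & (c | ~a)) -> []<>(c & (c | ~a))) | ~<>b):
1. ~(((c & (c | ~a)) -> []<>(c & (c | ~a))) | ~<>b), w0
2. ~((c & (c | ~a)) -> []<>(c & (c | ~a))), w0
3. <>b, w0
4. c & (c | ~a), w0
5. ~[]<>(c & (c | ~a)), w0
6. c, w0
7. c | ~a, w0
8. ~a, w0
9. b, w1
10. ~<>(c & (c | ~a)), w2
11. ~(c & (c | ~a)), w0
12. ~(c & (c | ~a)), w1
13. ~(c & (c | ~a)), w2
14. ~(c | ~a), w0
15. ~c, w0
16. a, w0
Accessibility: w0Rw0, w0Rw1, w0Rw2, w1Rw0, w1Rw1, w1Rw2, w2Rw0, w2Rw1, w2Rw2
Branch closes: c and ~c both at w0.
Every branch closes (one shown): valid in S5.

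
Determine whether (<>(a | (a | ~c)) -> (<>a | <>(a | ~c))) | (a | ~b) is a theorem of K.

Valid in K

Tableau for the negation ~((<>(a | (a | ~c)) -> (<>a | <>(a | ~c))) | (a | ~b)):
1. ~((<>(a | (a | ~c)) -> (<>a | <>(a | ~c))) | (a | ~b)), w0
2. ~(<>(a | (a | ~c)) -> (<>a | <>(a | ~c))), w0
3. ~(a | ~b), w0
4. <>(a | (a | ~c)), w0
5. ~(<>a | <>(a | ~c)), w0
6. ~a, w0
7. b, w0
8. ~<>a, w0
9. ~<>(a | ~c), w0
10. a | (a | ~c), w1
11. ~a, w1
12. ~(a | ~c), w1
13. c, w1
14. a | ~c, w1
15. ~c, w1
Accessibility: w0Rw1
Branch closes: c and ~c both at w1.
Every branch of the negation's tableau closes; the branch above is one of them.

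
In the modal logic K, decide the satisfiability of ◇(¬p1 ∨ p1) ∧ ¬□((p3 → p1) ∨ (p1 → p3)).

No, unsatisfiable

1. ◇(¬p1 ∨ p1) ∧ ¬□((p3 → p1) ∨ (p1 → p3)), w0
2. ◇(¬p1 ∨ p1), w0
3. ¬□((p3 → p1) ∨ (p1 → p3)), w0
4. ¬p1 ∨ p1, w1
5. p1, w1
6. ¬((p3 → p1) ∨ (p1 → p3)), w2
7. ¬(p3 → p1), w2
8. ¬(p1 → p3), w2
9. p3, w2
10. ¬p1, w2
11. p1, w2
12. ¬p3, w2
Accessibility: w0Rw1, w0Rw2
Branch closes: p1 and ¬p1 both at w2.
Every branch closes; the branch above is one of them.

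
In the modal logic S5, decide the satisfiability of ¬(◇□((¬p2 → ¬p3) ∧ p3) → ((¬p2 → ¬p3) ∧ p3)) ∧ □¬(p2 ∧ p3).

1. ¬(◇□((¬p2 → ¬p3) ∧ p3) → ((¬p2 → ¬p3) ∧ p3)) ∧ □¬(p2 ∧ p3), 0
2. ¬(◇□((¬p2 → ¬p3) ∧ p3) → ((¬p2 → ¬p3) ∧ p3)), 0   [∧-rule on 1]
3. □¬(p2 ∧ p3), 0   [∧-rule on 1]
4. ◇□((¬p2 → ¬p3) ∧ p3), 0   [¬→-rule on 2]
5. ¬((¬p2 → ¬p3) ∧ p3), 0   [¬→-rule on 2]
6. ¬(p2 ∧ p3), 0   [□-rule on 3 via 0R0]
7. ¬(¬p2 → ¬p3), 0   [¬∧-rule on 5 (branches; this branch)]
8. ¬p2, 0   [¬→-rule on 7]
9. p3, 0   [¬→-rule on 7]
10. □((¬p2 → ¬p3) ∧ p3), 1   [◇-rule on 4: fresh world 1, 0R1]
11. ¬(p2 ∧ p3), 1   [□-rule on 3 via 0R1]
12. (¬p2 → ¬p3) ∧ p3, 0   [□-rule on 10 via 1R0]
13. ¬p2 → ¬p3, 0   [∧-rule on 12]
14. (¬p2 → ¬p3) ∧ p3, 1   [□-rule on 10 via 1R1]
15. ¬p2 → ¬p3, 1   [∧-rule on 14]
16. p3, 1   [∧-rule on 14]
17. ¬p2, 1   [¬∧-rule on 11 (branches; this branch)]
18. ¬p3, 0   [→-rule on 13 (branches; this branch)]
Accessibility: 0R0, 0R1, 1R0, 1R1
Branch closes: p3 and ¬p3 both at 0.
All branches of the tableau close; one closing branch shown above.

No, unsatisfiable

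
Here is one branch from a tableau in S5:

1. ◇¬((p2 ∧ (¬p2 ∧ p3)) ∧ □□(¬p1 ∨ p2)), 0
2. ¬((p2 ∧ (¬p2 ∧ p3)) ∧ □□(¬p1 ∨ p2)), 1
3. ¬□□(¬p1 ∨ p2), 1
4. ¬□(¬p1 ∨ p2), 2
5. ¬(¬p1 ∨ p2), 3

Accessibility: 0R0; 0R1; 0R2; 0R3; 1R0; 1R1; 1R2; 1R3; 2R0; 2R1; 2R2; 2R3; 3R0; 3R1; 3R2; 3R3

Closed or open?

Not closed

No atom appears with both signs at the same world.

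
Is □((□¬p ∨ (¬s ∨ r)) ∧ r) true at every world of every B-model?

Tableau for the negation ¬□((□¬p ∨ (¬s ∨ r)) ∧ r):
1. ¬□((□¬p ∨ (¬s ∨ r)) ∧ r), u
2. ¬((□¬p ∨ (¬s ∨ r)) ∧ r), v
3. ¬r, v
Accessibility: uRu, uRv, vRu, vRv
The negation has an open branch (countermodel exists).

Invalid (countermodel exists)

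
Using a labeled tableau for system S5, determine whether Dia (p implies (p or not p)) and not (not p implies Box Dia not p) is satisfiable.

No, unsatisfiable

1. Dia (p implies (p or not p)) and not (not p implies Box Dia not p), 0
2. Dia (p implies (p or not p)), 0   [and-rule on 1]
3. not (not p implies Box Dia not p), 0   [and-rule on 1]
4. not p, 0   [neg-implies-rule on 3]
5. not Box Dia not p, 0   [neg-implies-rule on 3]
6. p implies (p or not p), 1   [Dia-rule on 2: fresh world 1, 0R1]
7. p or not p, 1   [implies-rule on 6 (branches; this branch)]
8. not p, 1   [or-rule on 7 (branches; this branch)]
9. not Dia not p, 2   [neg-Box-rule on 5: fresh world 2, 0R2]
10. p, 0   [neg-Dia-rule on 9 via 2R0]
Accessibility: 0R0, 0R1, 0R2, 1R0, 1R1, 1R2, 2R0, 2R1, 2R2
Branch closes: p and not p both at 0.
(One branch shown.) All branches close.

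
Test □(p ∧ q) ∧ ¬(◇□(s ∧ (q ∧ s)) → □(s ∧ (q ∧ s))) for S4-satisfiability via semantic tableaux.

1. □(p ∧ q) ∧ ¬(◇□(s ∧ (q ∧ s)) → □(s ∧ (q ∧ s))), u
2. □(p ∧ q), u
3. ¬(◇□(s ∧ (q ∧ s)) → □(s ∧ (q ∧ s))), u
4. ◇□(s ∧ (q ∧ s)), u
5. ¬□(s ∧ (q ∧ s)), u
6. p ∧ q, u
7. p, u
8. q, u
9. □(s ∧ (q ∧ s)), v
10. p ∧ q, v
11. p, v
12. q, v
13. s ∧ (q ∧ s), v
14. s, v
15. q ∧ s, v
16. ¬(s ∧ (q ∧ s)), w
17. p ∧ q, w
18. p, w
19. q, w
20. ¬(q ∧ s), w
21. ¬s, w
Accessibility: uRu, uRv, uRw, vRv, wRw

Satisfiable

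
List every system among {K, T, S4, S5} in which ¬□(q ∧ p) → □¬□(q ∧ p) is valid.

S5-tableau for the negation ¬(¬□(q ∧ p) → □¬□(q ∧ p)):
1. ¬(¬□(q ∧ p) → □¬□(q ∧ p)), w0
2. ¬□(q ∧ p), w0
3. ¬□¬□(q ∧ p), w0
4. ¬(q ∧ p), w1
5. ¬p, w1
6. □(q ∧ p), w2
7. q ∧ p, w0
8. q, w0
9. p, w0
10. q ∧ p, w1
11. q, w1
12. p, w1
Accessibility: w0Rw0, w0Rw1, w0Rw2, w1Rw0, w1Rw1, w1Rw2, w2Rw0, w2Rw1, w2Rw2
Branch closes: p and ¬p both at w1.
Every branch closes (one shown): valid in S5.
S4-tableau for the negation ¬(¬□(q ∧ p) → □¬□(q ∧ p)):
1. ¬(¬□(q ∧ p) → □¬□(q ∧ p)), w0
2. ¬□(q ∧ p), w0
3. ¬□¬□(q ∧ p), w0
4. ¬(q ∧ p), w1
5. ¬p, w1
6. □(q ∧ p), w2
7. q ∧ p, w2
8. q, w2
9. p, w2
Accessibility: w0Rw0, w0Rw1, w0Rw2, w1Rw1, w2Rw2
Complete open branch: countermodel on an S4-frame, so not valid in S4, nor in K, T (the same frame is also a K-frame and a T-frame).

S5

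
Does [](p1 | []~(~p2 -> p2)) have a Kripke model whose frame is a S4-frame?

1. [](p1 | []~(~p2 -> p2)), 0
2. p1 | []~(~p2 -> p2), 0
3. []~(~p2 -> p2), 0
4. ~(~p2 -> p2), 0
5. ~p2, 0
Accessibility: 0R0

Yes, satisfiable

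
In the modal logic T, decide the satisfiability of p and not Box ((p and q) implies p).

1. p and not Box ((p and q) implies p), 0
2. p, 0
3. not Box ((p and q) implies p), 0
4. not ((p and q) implies p), 1
5. p and q, 1
6. not p, 1
7. p, 1
8. q, 1
Accessibility: 0R0, 0R1, 1R1
Branch closes: p and not p both at 1.
(One branch shown.) All branches close.

No, unsatisfiable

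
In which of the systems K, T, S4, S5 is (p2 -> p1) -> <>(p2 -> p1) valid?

T-tableau for the negation ~((p2 -> p1) -> <>(p2 -> p1)):
1. ~((p2 -> p1) -> <>(p2 -> p1)), w0
2. p2 -> p1, w0   [~->-rule on 1]
3. ~<>(p2 -> p1), w0   [~->-rule on 1]
4. ~(p2 -> p1), w0   [~<>-rule on 3 via w0Rw0]
5. p2, w0   [~->-rule on 4]
6. ~p1, w0   [~->-rule on 4]
7. p1, w0   [->-rule on 2 (branches; this branch)]
Accessibility: w0Rw0
Branch closes: p1 and ~p1 both at w0.
Every branch closes (one shown): valid in T, hence also in S4, S5 (every theorem of T is a theorem of S4 and S5).
K-tableau for the negation ~((p2 -> p1) -> <>(p2 -> p1)):
1. ~((p2 -> p1) -> <>(p2 -> p1)), w0
2. p2 -> p1, w0   [~->-rule on 1]
3. ~<>(p2 -> p1), w0   [~->-rule on 1]
4. p1, w0   [->-rule on 2 (branches; this branch)]
Complete open branch: countermodel on a K-frame, so not valid in K.

T, S4, S5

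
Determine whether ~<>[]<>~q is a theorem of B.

Tableau for the negation <>[]<>~q:
1. <>[]<>~q, 0
2. []<>~q, 1
3. <>~q, 0
4. <>~q, 1
5. ~q, 2
6. ~q, 3
7. <>~q, 3
8. ~q, 4
Accessibility: 0R0, 0R1, 0R2, 1R0, 1R1, 1R3, 2R0, 2R2, 3R1, 3R3, 3R4, 4R3, 4R4
The negation has an open branch (countermodel exists).

No, not valid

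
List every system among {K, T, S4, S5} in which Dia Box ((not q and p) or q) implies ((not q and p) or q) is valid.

S5-tableau for the negation not (Dia Box ((not q and p) or q) implies ((not q and p) or q)):
1. not (Dia Box ((not q and p) or q) implies ((not q and p) or q)), u
2. Dia Box ((not q and p) or q), u   [neg-implies-rule on 1]
3. not ((not q and p) or q), u   [neg-implies-rule on 1]
4. not (not q and p), u   [neg-or-rule on 3]
5. not q, u   [neg-or-rule on 3]
6. not p, u   [neg-and-rule on 4 (branches; this branch)]
7. Box ((not q and p) or q), v   [Dia-rule on 2: fresh world v, uRv]
8. (not q and p) or q, u   [Box-rule on 7 via vRu]
9. (not q and p) or q, v   [Box-rule on 7 via vRv]
10. not q and p, u   [or-rule on 8 (branches; this branch)]
11. p, u   [and-rule on 10]
Accessibility: uRu, uRv, vRu, vRv
Branch closes: p and not p both at u.
Every branch closes (one shown): valid in S5.
S4-tableau for the negation not (Dia Box ((not q and p) or q) implies ((not q and p) or q)):
1. not (Dia Box ((not q and p) or q) implies ((not q and p) or q)), u
2. Dia Box ((not q and p) or q), u   [neg-implies-rule on 1]
3. not ((not q and p) or q), u   [neg-implies-rule on 1]
4. not (not q and p), u   [neg-or-rule on 3]
5. not q, u   [neg-or-rule on 3]
6. not p, u   [neg-and-rule on 4 (branches; this branch)]
7. Box ((not q and p) or q), v   [Dia-rule on 2: fresh world v, uRv]
8. (not q and p) or q, v   [Box-rule on 7 via vRv]
9. q, v   [or-rule on 8 (branches; this branch)]
Accessibility: uRu, uRv, vRv
Complete open branch: countermodel on an S4-frame, so not valid in S4, nor in K, T (the same frame is also a K-frame and a T-frame).

S5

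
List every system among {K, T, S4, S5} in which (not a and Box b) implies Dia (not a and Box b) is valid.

T, S4, S5

K-tableau for the negation not ((not a and Box b) implies Dia (not a and Box b)):
1. not ((not a and Box b) implies Dia (not a and Box b)), u
2. not a and Box b, u
3. not Dia (not a and Box b), u
4. not a, u
5. Box b, u
Complete open branch: countermodel on a K-frame, so not valid in K.
T-tableau for the negation not ((not a and Box b) implies Dia (not a and Box b)):
1. not ((not a and Box b) implies Dia (not a and Box b)), u
2. not a and Box b, u
3. not Dia (not a and Box b), u
4. not a, u
5. Box b, u
6. not (not a and Box b), u
7. b, u
8. not Box b, u
9. not b, v
10. not (not a and Box b), v
11. b, v
Accessibility: uRu, uRv, vRv
Branch closes: b and not b both at v.
Every branch closes (one shown): valid in T, hence also in S4, S5 (every theorem of T is a theorem of S4 and S5).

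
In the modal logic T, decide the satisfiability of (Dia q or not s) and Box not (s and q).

1. (Dia q or not s) and Box not (s and q), u
2. Dia q or not s, u
3. Box not (s and q), u
4. not (s and q), u
5. not s, u
6. not q, u
Accessibility: uRu

Satisfiable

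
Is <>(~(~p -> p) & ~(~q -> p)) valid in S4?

Not valid

Tableau for the negation ~<>(~(~p -> p) & ~(~q -> p)):
1. ~<>(~(~p -> p) & ~(~q -> p)), u
2. ~(~(~p -> p) & ~(~q -> p)), u   [~<>-rule on 1 via uRu]
3. ~q -> p, u   [~&-rule on 2 (branches; this branch)]
4. p, u   [->-rule on 3 (branches; this branch)]
Accessibility: uRu
The negation has an open branch (countermodel exists).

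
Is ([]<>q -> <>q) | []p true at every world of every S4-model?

Valid in S4

Tableau for the negation ~(([]<>q -> <>q) | []p):
1. ~(([]<>q -> <>q) | []p), u
2. ~([]<>q -> <>q), u   [~|-rule on 1]
3. ~[]p, u   [~|-rule on 1]
4. []<>q, u   [~->-rule on 2]
5. ~<>q, u   [~->-rule on 2]
6. <>q, u   [[]-rule on 4 via uRu]
7. ~q, u   [~<>-rule on 5 via uRu]
8. ~p, v   [~[]-rule on 3: fresh world v, uRv]
9. <>q, v   [[]-rule on 4 via uRv]
10. ~q, v   [~<>-rule on 5 via uRv]
11. q, w   [<>-rule on 6: fresh world w, uRw]
12. <>q, w   [[]-rule on 4 via uRw]
13. ~q, w   [~<>-rule on 5 via uRw]
Accessibility: uRu, uRv, uRw, vRv, wRw
Branch closes: q and ~q both at w.
Every branch of the negation's tableau closes; the branch above is one of them.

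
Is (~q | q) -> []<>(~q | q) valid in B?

Tableau for the negation ~((~q | q) -> []<>(~q | q)):
1. ~((~q | q) -> []<>(~q | q)), w0
2. ~q | q, w0
3. ~[]<>(~q | q), w0
4. q, w0
5. ~<>(~q | q), w1
6. ~(~q | q), w0
7. ~q, w0
Accessibility: w0Rw0, w0Rw1, w1Rw0, w1Rw1
Branch closes: q and ~q both at w0.
All branches of the negation close; one closing branch shown above.

Yes, valid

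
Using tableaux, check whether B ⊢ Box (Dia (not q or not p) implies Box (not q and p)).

Tableau for the negation not Box (Dia (not q or not p) implies Box (not q and p)):
1. not Box (Dia (not q or not p) implies Box (not q and p)), u
2. not (Dia (not q or not p) implies Box (not q and p)), v
3. Dia (not q or not p), v
4. not Box (not q and p), v
5. not q or not p, w
6. not p, w
7. not (not q and p), x
8. not p, x
Accessibility: uRu, uRv, vRu, vRv, vRw, vRx, wRv, wRw, xRv, xRx
The negation has an open branch (countermodel exists).

No, not valid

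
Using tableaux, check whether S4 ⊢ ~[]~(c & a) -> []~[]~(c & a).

Tableau for the negation ~(~[]~(c & a) -> []~[]~(c & a)):
1. ~(~[]~(c & a) -> []~[]~(c & a)), 0
2. ~[]~(c & a), 0   [~->-rule on 1]
3. ~[]~[]~(c & a), 0   [~->-rule on 1]
4. c & a, 1   [~[]-rule on 2: fresh world 1, 0R1]
5. c, 1   [&-rule on 4]
6. a, 1   [&-rule on 4]
7. []~(c & a), 2   [~[]-rule on 3: fresh world 2, 0R2]
8. ~(c & a), 2   [[]-rule on 7 via 2R2]
9. ~a, 2   [~&-rule on 8 (branches; this branch)]
Accessibility: 0R0, 0R1, 0R2, 1R1, 2R2
The negation has an open branch (countermodel exists).

No, not valid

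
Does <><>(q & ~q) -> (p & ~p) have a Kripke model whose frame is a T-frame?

1. <><>(q & ~q) -> (p & ~p), 0
2. ~<><>(q & ~q), 0
3. ~<>(q & ~q), 0
4. ~(q & ~q), 0
5. q, 0
Accessibility: 0R0

Satisfiable (open branch found)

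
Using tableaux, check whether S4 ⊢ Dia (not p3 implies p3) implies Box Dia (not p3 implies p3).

Tableau for the negation not (Dia (not p3 implies p3) implies Box Dia (not p3 implies p3)):
1. not (Dia (not p3 implies p3) implies Box Dia (not p3 implies p3)), 0
2. Dia (not p3 implies p3), 0
3. not Box Dia (not p3 implies p3), 0
4. not p3 implies p3, 1
5. p3, 1
6. not Dia (not p3 implies p3), 2
7. not (not p3 implies p3), 2
8. not p3, 2
Accessibility: 0R0, 0R1, 0R2, 1R1, 2R2
The negation has an open branch (countermodel exists).

No, not valid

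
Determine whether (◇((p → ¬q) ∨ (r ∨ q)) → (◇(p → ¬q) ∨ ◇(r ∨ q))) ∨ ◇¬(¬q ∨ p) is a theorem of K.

Valid in K

Tableau for the negation ¬((◇((p → ¬q) ∨ (r ∨ q)) → (◇(p → ¬q) ∨ ◇(r ∨ q))) ∨ ◇¬(¬q ∨ p)):
1. ¬((◇((p → ¬q) ∨ (r ∨ q)) → (◇(p → ¬q) ∨ ◇(r ∨ q))) ∨ ◇¬(¬q ∨ p)), 0
2. ¬(◇((p → ¬q) ∨ (r ∨ q)) → (◇(p → ¬q) ∨ ◇(r ∨ q))), 0   [¬∨-rule on 1]
3. ¬◇¬(¬q ∨ p), 0   [¬∨-rule on 1]
4. ◇((p → ¬q) ∨ (r ∨ q)), 0   [¬→-rule on 2]
5. ¬(◇(p → ¬q) ∨ ◇(r ∨ q)), 0   [¬→-rule on 2]
6. ¬◇(p → ¬q), 0   [¬∨-rule on 5]
7. ¬◇(r ∨ q), 0   [¬∨-rule on 5]
8. (p → ¬q) ∨ (r ∨ q), 1   [◇-rule on 4: fresh world 1, 0R1]
9. ¬q ∨ p, 1   [¬◇-rule on 3 via 0R1]
10. ¬(p → ¬q), 1   [¬◇-rule on 6 via 0R1]
11. p, 1   [¬→-rule on 10]
12. q, 1   [¬→-rule on 10]
13. ¬(r ∨ q), 1   [¬◇-rule on 7 via 0R1]
14. ¬r, 1   [¬∨-rule on 13]
15. ¬q, 1   [¬∨-rule on 13]
Accessibility: 0R1
Branch closes: q and ¬q both at 1.
Every branch of the negation's tableau closes; the branch above is one of them.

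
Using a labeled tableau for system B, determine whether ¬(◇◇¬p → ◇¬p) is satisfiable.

Yes, satisfiable

1. ¬(◇◇¬p → ◇¬p), w0
2. ◇◇¬p, w0   [¬→-rule on 1]
3. ¬◇¬p, w0   [¬→-rule on 1]
4. p, w0   [¬◇-rule on 3 via w0Rw0]
5. ◇¬p, w1   [◇-rule on 2: fresh world w1, w0Rw1]
6. p, w1   [¬◇-rule on 3 via w0Rw1]
7. ¬p, w2   [◇-rule on 5: fresh world w2, w1Rw2]
Accessibility: w0Rw0, w0Rw1, w1Rw0, w1Rw1, w1Rw2, w2Rw1, w2Rw2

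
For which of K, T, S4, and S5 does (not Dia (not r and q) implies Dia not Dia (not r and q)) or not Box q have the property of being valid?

K-tableau for the negation not ((not Dia (not r and q) implies Dia not Dia (not r and q)) or not Box q):
1. not ((not Dia (not r and q) implies Dia not Dia (not r and q)) or not Box q), 0
2. not (not Dia (not r and q) implies Dia not Dia (not r and q)), 0   [neg-or-rule on 1]
3. Box q, 0   [neg-or-rule on 1]
4. not Dia (not r and q), 0   [neg-implies-rule on 2]
5. not Dia not Dia (not r and q), 0   [neg-implies-rule on 2]
Complete open branch: countermodel on a K-frame, so not valid in K.
T-tableau for the negation not ((not Dia (not r and q) implies Dia not Dia (not r and q)) or not Box q):
1. not ((not Dia (not r and q) implies Dia not Dia (not r and q)) or not Box q), 0
2. not (not Dia (not r and q) implies Dia not Dia (not r and q)), 0   [neg-or-rule on 1]
3. Box q, 0   [neg-or-rule on 1]
4. not Dia (not r and q), 0   [neg-implies-rule on 2]
5. not Dia not Dia (not r and q), 0   [neg-implies-rule on 2]
6. q, 0   [Box-rule on 3 via 0R0]
7. not (not r and q), 0   [neg-Dia-rule on 4 via 0R0]
8. Dia (not r and q), 0   [neg-Dia-rule on 5 via 0R0]
9. r, 0   [neg-and-rule on 7 (branches; this branch)]
10. not r and q, 1   [Dia-rule on 8: fresh world 1, 0R1]
11. not r, 1   [and-rule on 10]
12. q, 1   [and-rule on 10]
13. not (not r and q), 1   [neg-Dia-rule on 4 via 0R1]
14. Dia (not r and q), 1   [neg-Dia-rule on 5 via 0R1]
15. not q, 1   [neg-and-rule on 13 (branches; this branch)]
Accessibility: 0R0, 0R1, 1R1
Branch closes: q and not q both at 1.
Every branch closes (one shown): valid in T, hence also in S4, S5 (every theorem of T is a theorem of S4 and S5).

T, S4, S5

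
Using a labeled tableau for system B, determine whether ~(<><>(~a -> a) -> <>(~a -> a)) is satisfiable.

Satisfiable

1. ~(<><>(~a -> a) -> <>(~a -> a)), u
2. <><>(~a -> a), u   [~->-rule on 1]
3. ~<>(~a -> a), u   [~->-rule on 1]
4. ~(~a -> a), u   [~<>-rule on 3 via uRu]
5. ~a, u   [~->-rule on 4]
6. <>(~a -> a), v   [<>-rule on 2: fresh world v, uRv]
7. ~(~a -> a), v   [~<>-rule on 3 via uRv]
8. ~a, v   [~->-rule on 7]
9. ~a -> a, w   [<>-rule on 6: fresh world w, vRw]
10. a, w   [->-rule on 9 (branches; this branch)]
Accessibility: uRu, uRv, vRu, vRv, vRw, wRv, wRw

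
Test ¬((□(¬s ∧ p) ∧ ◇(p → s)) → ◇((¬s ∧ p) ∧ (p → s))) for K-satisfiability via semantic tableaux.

1. ¬((□(¬s ∧ p) ∧ ◇(p → s)) → ◇((¬s ∧ p) ∧ (p → s))), w0
2. □(¬s ∧ p) ∧ ◇(p → s), w0   [¬→-rule on 1]
3. ¬◇((¬s ∧ p) ∧ (p → s)), w0   [¬→-rule on 1]
4. □(¬s ∧ p), w0   [∧-rule on 2]
5. ◇(p → s), w0   [∧-rule on 2]
6. p → s, w1   [◇-rule on 5: fresh world w1, w0Rw1]
7. ¬((¬s ∧ p) ∧ (p → s)), w1   [¬◇-rule on 3 via w0Rw1]
8. ¬s ∧ p, w1   [□-rule on 4 via w0Rw1]
9. ¬s, w1   [∧-rule on 8]
10. p, w1   [∧-rule on 8]
11. s, w1   [→-rule on 6 (branches; this branch)]
Accessibility: w0Rw1
Branch closes: s and ¬s both at w1.
All branches of the tableau close; one closing branch shown above.

No, unsatisfiable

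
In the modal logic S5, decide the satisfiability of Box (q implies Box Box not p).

Satisfiable

1. Box (q implies Box Box not p), w0
2. q implies Box Box not p, w0   [Box-rule on 1 via w0Rw0]
3. Box Box not p, w0   [implies-rule on 2 (branches; this branch)]
4. Box not p, w0   [Box-rule on 3 via w0Rw0]
5. not p, w0   [Box-rule on 4 via w0Rw0]
Accessibility: w0Rw0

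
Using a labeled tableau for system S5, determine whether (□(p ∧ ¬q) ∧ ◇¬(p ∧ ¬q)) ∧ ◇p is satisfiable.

1. (□(p ∧ ¬q) ∧ ◇¬(p ∧ ¬q)) ∧ ◇p, u
2. □(p ∧ ¬q) ∧ ◇¬(p ∧ ¬q), u   [∧-rule on 1]
3. ◇p, u   [∧-rule on 1]
4. □(p ∧ ¬q), u   [∧-rule on 2]
5. ◇¬(p ∧ ¬q), u   [∧-rule on 2]
6. p ∧ ¬q, u   [□-rule on 4 via uRu]
7. p, u   [∧-rule on 6]
8. ¬q, u   [∧-rule on 6]
9. p, v   [◇-rule on 3: fresh world v, uRv]
10. p ∧ ¬q, v   [□-rule on 4 via uRv]
11. ¬q, v   [∧-rule on 10]
12. ¬(p ∧ ¬q), w   [◇-rule on 5: fresh world w, uRw]
13. p ∧ ¬q, w   [□-rule on 4 via uRw]
14. p, w   [∧-rule on 13]
15. ¬q, w   [∧-rule on 13]
16. q, w   [¬∧-rule on 12 (branches; this branch)]
Accessibility: uRu, uRv, uRw, vRu, vRv, vRw, wRu, wRv, wRw
Branch closes: q and ¬q both at w.
Every branch closes; the branch above is one of them.

No, unsatisfiable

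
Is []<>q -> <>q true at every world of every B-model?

Tableau for the negation ~([]<>q -> <>q):
1. ~([]<>q -> <>q), 0
2. []<>q, 0
3. ~<>q, 0
4. <>q, 0
5. ~q, 0
6. q, 1
7. <>q, 1
8. ~q, 1
Accessibility: 0R0, 0R1, 1R0, 1R1
Branch closes: q and ~q both at 1.
Every branch of the negation's tableau closes; the branch above is one of them.

Valid in B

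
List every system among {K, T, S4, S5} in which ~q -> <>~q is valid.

K-tableau for the negation ~(~q -> <>~q):
1. ~(~q -> <>~q), w0
2. ~q, w0
3. ~<>~q, w0
Complete open branch: countermodel on a K-frame, so not valid in K.
T-tableau for the negation ~(~q -> <>~q):
1. ~(~q -> <>~q), w0
2. ~q, w0
3. ~<>~q, w0
4. q, w0
Accessibility: w0Rw0
Branch closes: q and ~q both at w0.
Every branch closes (one shown): valid in T, hence also in S4, S5 (every theorem of T is a theorem of S4 and S5).

T, S4, S5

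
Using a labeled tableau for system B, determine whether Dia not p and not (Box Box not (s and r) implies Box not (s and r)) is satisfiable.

1. Dia not p and not (Box Box not (s and r) implies Box not (s and r)), 0
2. Dia not p, 0
3. not (Box Box not (s and r) implies Box not (s and r)), 0
4. Box Box not (s and r), 0
5. not Box not (s and r), 0
6. Box not (s and r), 0
7. not (s and r), 0
8. not r, 0
9. not p, 1
10. Box not (s and r), 1
11. not (s and r), 1
12. not r, 1
13. s and r, 2
14. s, 2
15. r, 2
16. Box not (s and r), 2
17. not (s and r), 2
18. not r, 2
Accessibility: 0R0, 0R1, 0R2, 1R0, 1R1, 2R0, 2R2
Branch closes: r and not r both at 2.
All branches of the tableau close; one closing branch shown above.

Unsatisfiable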